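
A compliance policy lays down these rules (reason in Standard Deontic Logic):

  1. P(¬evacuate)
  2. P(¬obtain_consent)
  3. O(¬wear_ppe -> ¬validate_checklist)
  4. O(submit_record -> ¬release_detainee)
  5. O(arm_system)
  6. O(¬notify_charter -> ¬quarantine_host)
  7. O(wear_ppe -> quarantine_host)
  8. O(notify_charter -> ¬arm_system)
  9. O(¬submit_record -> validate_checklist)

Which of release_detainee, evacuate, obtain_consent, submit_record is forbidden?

Premise 5 gives O(arm_system).
Premise 8, O(notify_charter -> ¬arm_system), contraposes to O(arm_system -> ¬notify_charter); with O(arm_system) we get O(¬notify_charter).
Premise 6 is O(¬notify_charter -> ¬quarantine_host); since O(¬notify_charter), deontic closure gives O(¬quarantine_host).
The contrapositive of premise 7 (O(wear_ppe -> quarantine_host)) is O(¬quarantine_host -> ¬wear_ppe), and O(¬quarantine_host) is already established, so O(¬wear_ppe).
Premise 3 is O(¬wear_ppe -> ¬validate_checklist); since O(¬wear_ppe), deontic closure gives O(¬validate_checklist).
Premise 9, O(¬submit_record -> validate_checklist), contraposes to O(¬validate_checklist -> submit_record); with O(¬validate_checklist) we get O(submit_record).
Applying K to premise 4 (O(submit_record -> ¬release_detainee)) and O(submit_record) yields O(¬release_detainee).
So O(¬release_detainee) holds, i.e. release_detainee is forbidden. None of the other listed options is forbidden under the premises.

release_detainee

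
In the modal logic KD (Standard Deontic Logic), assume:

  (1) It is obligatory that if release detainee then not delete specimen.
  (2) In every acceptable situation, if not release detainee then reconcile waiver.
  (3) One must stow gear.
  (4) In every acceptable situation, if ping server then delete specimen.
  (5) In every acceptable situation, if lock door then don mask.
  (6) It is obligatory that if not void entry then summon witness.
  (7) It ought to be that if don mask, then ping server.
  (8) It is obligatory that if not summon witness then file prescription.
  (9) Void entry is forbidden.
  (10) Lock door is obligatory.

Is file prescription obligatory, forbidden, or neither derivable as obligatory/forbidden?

Neither

Premise 8 is O(¬summon_witness → file_prescription), but O(¬summon_witness) is not derivable from the premises, so it does not yield O(file_prescription).
No premise or chain of K-axiom applications forces O(file_prescription), and none forces O(¬file_prescription). So file_prescription is neither obligatory nor forbidden under these norms.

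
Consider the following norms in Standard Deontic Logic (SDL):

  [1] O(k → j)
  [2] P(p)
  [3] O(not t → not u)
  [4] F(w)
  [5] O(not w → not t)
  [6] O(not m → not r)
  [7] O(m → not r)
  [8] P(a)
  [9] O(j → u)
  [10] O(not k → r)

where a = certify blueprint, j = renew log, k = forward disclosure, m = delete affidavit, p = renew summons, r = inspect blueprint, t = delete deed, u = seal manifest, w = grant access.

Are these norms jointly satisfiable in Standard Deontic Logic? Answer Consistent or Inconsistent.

By case analysis on not m: premise 6 gives O(not m → not r) and premise 7 gives O(m → not r), so O(not r) either way.
Premise 10, O(not k → r), contraposes to O(not r → k); with O(not r) we get O(k).
Applying K to premise 1 (O(k → j)) and O(k) yields O(j).
Premise 9 is O(j → u); since O(j), deontic closure gives O(u).
Premise 3 is O(not t → not u); contrapositively O(u → t). Since O(u) holds, K gives O(t).
The contrapositive of premise 5 (O(not w → not t)) is O(t → w), and O(t) is already established, so O(w).
However, F(w) at premise 4 amounts to O(not w).
We now have both O(w) and O(not w) — w is simultaneously obligatory and forbidden, violating the D-axiom.

Inconsistent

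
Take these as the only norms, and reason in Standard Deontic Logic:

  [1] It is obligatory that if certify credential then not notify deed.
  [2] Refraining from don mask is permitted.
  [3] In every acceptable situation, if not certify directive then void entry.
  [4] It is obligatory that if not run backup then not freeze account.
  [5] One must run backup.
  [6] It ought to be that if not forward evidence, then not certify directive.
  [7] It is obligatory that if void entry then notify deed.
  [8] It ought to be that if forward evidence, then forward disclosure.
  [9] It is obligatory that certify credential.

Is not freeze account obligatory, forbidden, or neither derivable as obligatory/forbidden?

Neither

Premise 4 is O(¬run_backup → ¬freeze_account), but O(¬run_backup) is not derivable from the premises, so it does not yield O(¬freeze_account).
No premise or chain of K-axiom applications forces O(¬freeze_account), and none forces O(freeze_account). So ¬freeze_account is neither obligatory nor forbidden under these norms.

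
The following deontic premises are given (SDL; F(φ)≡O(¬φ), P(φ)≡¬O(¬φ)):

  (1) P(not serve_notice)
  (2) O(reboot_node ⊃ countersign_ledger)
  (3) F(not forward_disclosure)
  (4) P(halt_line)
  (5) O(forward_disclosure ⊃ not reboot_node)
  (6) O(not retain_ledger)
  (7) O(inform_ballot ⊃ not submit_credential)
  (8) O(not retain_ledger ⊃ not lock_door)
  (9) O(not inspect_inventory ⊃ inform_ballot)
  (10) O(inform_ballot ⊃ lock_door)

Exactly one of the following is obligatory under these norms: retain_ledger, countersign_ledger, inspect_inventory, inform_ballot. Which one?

inspect_inventory

Premise 6 gives O(not retain_ledger).
With premise 8, O(not retain_ledger ⊃ not lock_door), the K-axiom yields O(not lock_door).
Premise 10, O(inform_ballot ⊃ lock_door), contraposes to O(not lock_door ⊃ not inform_ballot); with O(not lock_door) we get O(not inform_ballot).
The contrapositive of premise 9 (O(not inspect_inventory ⊃ inform_ballot)) is O(not inform_ballot ⊃ inspect_inventory), and O(not inform_ballot) is already established, so O(inspect_inventory).
So O(inspect_inventory) holds — inspect_inventory is obligatory. None of the other listed options is made obligatory by any chain of premises.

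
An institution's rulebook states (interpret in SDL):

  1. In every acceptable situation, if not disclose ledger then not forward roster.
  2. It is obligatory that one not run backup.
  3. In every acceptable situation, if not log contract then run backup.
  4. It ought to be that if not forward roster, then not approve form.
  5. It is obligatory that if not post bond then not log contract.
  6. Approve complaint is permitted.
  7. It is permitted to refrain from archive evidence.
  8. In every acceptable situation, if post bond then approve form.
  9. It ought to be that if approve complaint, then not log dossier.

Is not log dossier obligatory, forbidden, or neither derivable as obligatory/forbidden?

Premise 9 is O(approve_complaint → ¬log_dossier), but O(approve_complaint) is not derivable from the premises (the permission P(approve_complaint) asserts only ¬O(¬approve_complaint), not O(approve_complaint)), so it does not yield O(¬log_dossier).
No premise or chain of K-axiom applications forces O(¬log_dossier), and none forces O(log_dossier). So ¬log_dossier is neither obligatory nor forbidden under these norms.

Neither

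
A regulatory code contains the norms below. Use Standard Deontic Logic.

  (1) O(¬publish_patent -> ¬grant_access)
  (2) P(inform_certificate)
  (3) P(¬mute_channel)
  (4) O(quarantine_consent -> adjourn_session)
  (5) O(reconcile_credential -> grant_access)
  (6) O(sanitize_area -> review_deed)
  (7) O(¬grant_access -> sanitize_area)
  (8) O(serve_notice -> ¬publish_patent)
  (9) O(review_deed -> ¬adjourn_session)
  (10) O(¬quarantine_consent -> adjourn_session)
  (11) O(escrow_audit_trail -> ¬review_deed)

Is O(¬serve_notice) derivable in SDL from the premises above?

By case analysis on ¬quarantine_consent: premise 10 gives O(¬quarantine_consent -> adjourn_session) and premise 4 gives O(quarantine_consent -> adjourn_session), so O(adjourn_session) either way.
The contrapositive of premise 9 (O(review_deed -> ¬adjourn_session)) is O(adjourn_session -> ¬review_deed), and O(adjourn_session) is already established, so O(¬review_deed).
Premise 6, O(sanitize_area -> review_deed), contraposes to O(¬review_deed -> ¬sanitize_area); with O(¬review_deed) we get O(¬sanitize_area).
Premise 7 is O(¬grant_access -> sanitize_area); contrapositively O(¬sanitize_area -> grant_access). Since O(¬sanitize_area) holds, K gives O(grant_access).
The contrapositive of premise 1 (O(¬publish_patent -> ¬grant_access)) is O(grant_access -> publish_patent), and O(grant_access) is already established, so O(publish_patent).
The contrapositive of premise 8 (O(serve_notice -> ¬publish_patent)) is O(publish_patent -> ¬serve_notice), and O(publish_patent) is already established, so O(¬serve_notice).
Premises 2, 3, 5, 11 do not contribute to this derivation.
So O(¬serve_notice) follows.

Yes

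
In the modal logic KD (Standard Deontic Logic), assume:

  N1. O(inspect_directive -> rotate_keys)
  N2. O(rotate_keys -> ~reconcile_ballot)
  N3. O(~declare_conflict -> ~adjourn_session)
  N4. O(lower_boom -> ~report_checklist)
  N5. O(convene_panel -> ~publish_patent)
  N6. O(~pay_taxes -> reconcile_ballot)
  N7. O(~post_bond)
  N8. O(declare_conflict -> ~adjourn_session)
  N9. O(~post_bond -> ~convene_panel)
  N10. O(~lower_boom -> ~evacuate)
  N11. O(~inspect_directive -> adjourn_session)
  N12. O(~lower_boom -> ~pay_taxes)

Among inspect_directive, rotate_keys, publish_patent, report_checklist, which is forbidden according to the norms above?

report_checklist

Premises 3 and 8 are O(~declare_conflict -> ~adjourn_session) and O(declare_conflict -> ~adjourn_session); every ideal world satisfies ~declare_conflict or declare_conflict, so in either case ~adjourn_session holds — hence O(~adjourn_session).
The contrapositive of premise 11 (O(~inspect_directive -> adjourn_session)) is O(~adjourn_session -> inspect_directive), and O(~adjourn_session) is already established, so O(inspect_directive).
Applying K to premise 1 (O(inspect_directive -> rotate_keys)) and O(inspect_directive) yields O(rotate_keys).
Premise 2 is O(rotate_keys -> ~reconcile_ballot); since O(rotate_keys), deontic closure gives O(~reconcile_ballot).
Premise 6 is O(~pay_taxes -> reconcile_ballot); contrapositively O(~reconcile_ballot -> pay_taxes). Since O(~reconcile_ballot) holds, K gives O(pay_taxes).
Premise 12 is O(~lower_boom -> ~pay_taxes); contrapositively O(pay_taxes -> lower_boom). Since O(pay_taxes) holds, K gives O(lower_boom).
Applying K to premise 4 (O(lower_boom -> ~report_checklist)) and O(lower_boom) yields O(~report_checklist).
So O(~report_checklist) holds, i.e. report_checklist is forbidden. None of the other listed options is forbidden under the premises.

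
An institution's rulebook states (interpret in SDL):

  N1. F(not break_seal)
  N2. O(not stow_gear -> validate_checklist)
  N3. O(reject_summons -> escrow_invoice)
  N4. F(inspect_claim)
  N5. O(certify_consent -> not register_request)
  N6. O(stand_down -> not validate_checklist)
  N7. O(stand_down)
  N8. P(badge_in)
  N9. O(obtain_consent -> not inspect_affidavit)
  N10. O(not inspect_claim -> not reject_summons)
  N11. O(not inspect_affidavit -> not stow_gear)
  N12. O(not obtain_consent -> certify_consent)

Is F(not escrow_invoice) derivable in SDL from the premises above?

Premise 3 is O(reject_summons -> escrow_invoice), but O(reject_summons) is not derivable from the premises, so it does not yield O(escrow_invoice).
No other premise forces O(escrow_invoice). An ideal world satisfying every premise can still have not escrow_invoice true, so F(not escrow_invoice) is not derivable.

No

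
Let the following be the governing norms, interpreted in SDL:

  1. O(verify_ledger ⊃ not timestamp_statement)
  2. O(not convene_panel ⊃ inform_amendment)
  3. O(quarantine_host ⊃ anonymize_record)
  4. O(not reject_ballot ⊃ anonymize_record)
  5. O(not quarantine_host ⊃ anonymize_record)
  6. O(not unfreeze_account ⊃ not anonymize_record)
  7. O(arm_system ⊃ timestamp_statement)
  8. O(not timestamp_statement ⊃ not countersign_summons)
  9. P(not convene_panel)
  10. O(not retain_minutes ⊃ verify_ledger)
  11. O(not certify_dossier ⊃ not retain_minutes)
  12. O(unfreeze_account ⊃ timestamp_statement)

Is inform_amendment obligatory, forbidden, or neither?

Premise 2 is O(not convene_panel ⊃ inform_amendment), but O(not convene_panel) is not derivable from the premises (the permission P(not convene_panel) asserts only not O(convene_panel), not O(not convene_panel)), so it does not yield O(inform_amendment).
No premise or chain of K-axiom applications forces O(inform_amendment), and none forces O(not inform_amendment). So inform_amendment is neither obligatory nor forbidden under these norms.

Neither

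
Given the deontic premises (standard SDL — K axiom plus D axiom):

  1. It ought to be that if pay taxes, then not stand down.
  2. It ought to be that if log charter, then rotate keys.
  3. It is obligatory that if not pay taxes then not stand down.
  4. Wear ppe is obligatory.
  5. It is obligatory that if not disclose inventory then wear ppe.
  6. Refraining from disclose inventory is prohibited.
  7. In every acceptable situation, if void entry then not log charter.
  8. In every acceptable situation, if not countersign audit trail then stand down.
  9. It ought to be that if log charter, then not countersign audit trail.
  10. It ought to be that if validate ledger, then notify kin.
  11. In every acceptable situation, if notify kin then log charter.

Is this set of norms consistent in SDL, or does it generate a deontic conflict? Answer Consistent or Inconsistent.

Consistent

Premise 5 is O(¬disclose_inventory → wear_ppe); even if O(wear_ppe) held, inferring O(¬disclose_inventory) would be affirming the consequent — invalid.
So O(¬disclose_inventory) is not derivable, and the apparent clash with O(disclose_inventory) does not arise.
A world satisfying every obligation exists (e.g. countersign_audit_trail=true, disclose_inventory=true, log_charter=false, notify_kin=false, pay_taxes=false, rotate_keys=false, stand_down=false, validate_ledger=false, void_entry=false, wear_ppe=true); no atom is both obligatory and forbidden, so the set is consistent.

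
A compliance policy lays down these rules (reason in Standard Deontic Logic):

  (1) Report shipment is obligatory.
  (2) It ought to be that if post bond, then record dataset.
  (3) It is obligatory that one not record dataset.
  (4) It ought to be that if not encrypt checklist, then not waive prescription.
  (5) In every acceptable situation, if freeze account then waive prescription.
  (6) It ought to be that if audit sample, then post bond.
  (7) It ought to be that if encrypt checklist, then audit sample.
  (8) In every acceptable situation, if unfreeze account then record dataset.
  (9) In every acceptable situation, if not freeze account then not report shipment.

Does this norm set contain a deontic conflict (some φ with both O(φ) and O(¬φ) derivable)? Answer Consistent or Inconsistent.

Premise 1 states O(report_shipment) outright.
Premise 9 is O(¬freeze_account → ¬report_shipment); contrapositively O(report_shipment → freeze_account). Since O(report_shipment) holds, K gives O(freeze_account).
From O(freeze_account) and premise 5, O(freeze_account → waive_prescription), we obtain O(waive_prescription).
Premise 4 is O(¬encrypt_checklist → ¬waive_prescription); contrapositively O(waive_prescription → encrypt_checklist). Since O(waive_prescription) holds, K gives O(encrypt_checklist).
With premise 7, O(encrypt_checklist → audit_sample), the K-axiom yields O(audit_sample).
With premise 6, O(audit_sample → post_bond), the K-axiom yields O(post_bond).
From O(post_bond) and premise 2, O(post_bond → record_dataset), we obtain O(record_dataset).
Yet premise 3 states O(¬record_dataset).
We now have both O(record_dataset) and O(¬record_dataset) — record_dataset is simultaneously obligatory and forbidden, violating the D-axiom.

Inconsistent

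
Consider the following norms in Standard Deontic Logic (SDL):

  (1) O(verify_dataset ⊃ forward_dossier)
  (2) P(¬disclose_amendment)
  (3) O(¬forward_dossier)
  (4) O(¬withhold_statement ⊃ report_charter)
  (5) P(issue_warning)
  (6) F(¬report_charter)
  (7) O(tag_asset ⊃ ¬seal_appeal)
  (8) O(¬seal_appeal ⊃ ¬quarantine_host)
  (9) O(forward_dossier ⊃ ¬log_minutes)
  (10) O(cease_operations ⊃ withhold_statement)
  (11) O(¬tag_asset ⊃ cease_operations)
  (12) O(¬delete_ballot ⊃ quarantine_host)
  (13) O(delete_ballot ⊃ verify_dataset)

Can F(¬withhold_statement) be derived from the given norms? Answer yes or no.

Yes

From premise 3 we have O(¬forward_dossier).
Premise 1 is O(verify_dataset ⊃ forward_dossier); contrapositively O(¬forward_dossier ⊃ ¬verify_dataset). Since O(¬forward_dossier) holds, K gives O(¬verify_dataset).
Premise 13, O(delete_ballot ⊃ verify_dataset), contraposes to O(¬verify_dataset ⊃ ¬delete_ballot); with O(¬verify_dataset) we get O(¬delete_ballot).
From O(¬delete_ballot) and premise 12, O(¬delete_ballot ⊃ quarantine_host), we obtain O(quarantine_host).
The contrapositive of premise 8 (O(¬seal_appeal ⊃ ¬quarantine_host)) is O(quarantine_host ⊃ seal_appeal), and O(quarantine_host) is already established, so O(seal_appeal).
The contrapositive of premise 7 (O(tag_asset ⊃ ¬seal_appeal)) is O(seal_appeal ⊃ ¬tag_asset), and O(seal_appeal) is already established, so O(¬tag_asset).
With premise 11, O(¬tag_asset ⊃ cease_operations), the K-axiom yields O(cease_operations).
Premise 10 is O(cease_operations ⊃ withhold_statement); since O(cease_operations), deontic closure gives O(withhold_statement).
Premises 2, 4, 5, 6, 9 do not contribute to this derivation.
So O(withhold_statement) holds, i.e. F(¬withhold_statement). The claim follows.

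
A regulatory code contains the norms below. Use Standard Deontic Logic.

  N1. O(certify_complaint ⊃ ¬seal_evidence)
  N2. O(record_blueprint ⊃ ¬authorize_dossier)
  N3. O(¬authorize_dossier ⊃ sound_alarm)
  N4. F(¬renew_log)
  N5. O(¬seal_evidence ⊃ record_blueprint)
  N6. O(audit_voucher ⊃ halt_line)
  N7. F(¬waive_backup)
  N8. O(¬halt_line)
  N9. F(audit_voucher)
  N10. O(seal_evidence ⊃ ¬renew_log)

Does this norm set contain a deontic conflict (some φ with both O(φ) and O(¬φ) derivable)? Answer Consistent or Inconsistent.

Consistent

Premise 6 is O(audit_voucher ⊃ halt_line), but O(audit_voucher) is not derivable from the premises, so it does not yield O(halt_line).
So O(halt_line) is not derivable, and the apparent clash with O(¬halt_line) does not arise.
A world satisfying every obligation exists (e.g. audit_voucher=false, authorize_dossier=false, certify_complaint=false, halt_line=false, record_blueprint=true, renew_log=true, seal_evidence=false, sound_alarm=true, waive_backup=true); no atom is both obligatory and forbidden, so the set is consistent.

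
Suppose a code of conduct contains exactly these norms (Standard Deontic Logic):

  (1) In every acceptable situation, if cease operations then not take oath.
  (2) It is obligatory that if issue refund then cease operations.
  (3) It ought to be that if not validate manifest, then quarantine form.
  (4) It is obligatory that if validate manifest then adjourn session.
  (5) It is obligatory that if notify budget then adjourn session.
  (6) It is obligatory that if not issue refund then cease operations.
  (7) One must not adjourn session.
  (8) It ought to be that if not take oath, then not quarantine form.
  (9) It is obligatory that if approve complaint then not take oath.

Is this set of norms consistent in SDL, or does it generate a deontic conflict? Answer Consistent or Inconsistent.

Inconsistent

By case analysis on issue_refund: premise 2 gives O(issue_refund → cease_operations) and premise 6 gives O(¬issue_refund → cease_operations), so O(cease_operations) either way.
Applying K to premise 1 (O(cease_operations → ¬take_oath)) and O(cease_operations) yields O(¬take_oath).
With premise 8, O(¬take_oath → ¬quarantine_form), the K-axiom yields O(¬quarantine_form).
Premise 3, O(¬validate_manifest → quarantine_form), contraposes to O(¬quarantine_form → validate_manifest); with O(¬quarantine_form) we get O(validate_manifest).
Premise 4 is O(validate_manifest → adjourn_session); since O(validate_manifest), deontic closure gives O(adjourn_session).
But premise 7, F(adjourn_session), means O(¬adjourn_session).
We now have both O(adjourn_session) and O(¬adjourn_session) — adjourn_session is simultaneously obligatory and forbidden, violating the D-axiom.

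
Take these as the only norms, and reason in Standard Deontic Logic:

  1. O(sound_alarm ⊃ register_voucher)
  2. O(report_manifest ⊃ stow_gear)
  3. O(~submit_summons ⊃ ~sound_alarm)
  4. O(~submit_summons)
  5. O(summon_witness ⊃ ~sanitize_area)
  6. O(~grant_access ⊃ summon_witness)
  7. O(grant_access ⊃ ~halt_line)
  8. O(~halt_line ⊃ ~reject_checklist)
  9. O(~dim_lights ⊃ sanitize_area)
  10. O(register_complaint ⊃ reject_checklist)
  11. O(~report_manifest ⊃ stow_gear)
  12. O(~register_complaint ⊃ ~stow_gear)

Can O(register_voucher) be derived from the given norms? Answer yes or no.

Premise 1 is O(sound_alarm ⊃ register_voucher), but O(sound_alarm) is not derivable from the premises, so it does not yield O(register_voucher).
No other premise forces O(register_voucher). An ideal world satisfying every premise can still have register_voucher false, so O(register_voucher) is not derivable.

No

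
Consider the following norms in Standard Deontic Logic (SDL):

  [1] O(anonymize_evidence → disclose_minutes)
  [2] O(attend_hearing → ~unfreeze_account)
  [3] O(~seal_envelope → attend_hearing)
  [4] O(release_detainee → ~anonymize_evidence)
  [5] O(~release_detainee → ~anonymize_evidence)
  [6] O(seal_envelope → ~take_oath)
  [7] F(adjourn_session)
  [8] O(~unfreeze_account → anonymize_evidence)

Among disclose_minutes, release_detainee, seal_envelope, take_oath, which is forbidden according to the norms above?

take_oath

Premises 4 and 5 are O(release_detainee → ~anonymize_evidence) and O(~release_detainee → ~anonymize_evidence); every ideal world satisfies release_detainee or ~release_detainee, so in either case ~anonymize_evidence holds — hence O(~anonymize_evidence).
The contrapositive of premise 8 (O(~unfreeze_account → anonymize_evidence)) is O(~anonymize_evidence → unfreeze_account), and O(~anonymize_evidence) is already established, so O(unfreeze_account).
Premise 2, O(attend_hearing → ~unfreeze_account), contraposes to O(unfreeze_account → ~attend_hearing); with O(unfreeze_account) we get O(~attend_hearing).
Premise 3 is O(~seal_envelope → attend_hearing); contrapositively O(~attend_hearing → seal_envelope). Since O(~attend_hearing) holds, K gives O(seal_envelope).
Applying K to premise 6 (O(seal_envelope → ~take_oath)) and O(seal_envelope) yields O(~take_oath).
So O(~take_oath) holds, i.e. take_oath is forbidden. None of the other listed options is forbidden under the premises.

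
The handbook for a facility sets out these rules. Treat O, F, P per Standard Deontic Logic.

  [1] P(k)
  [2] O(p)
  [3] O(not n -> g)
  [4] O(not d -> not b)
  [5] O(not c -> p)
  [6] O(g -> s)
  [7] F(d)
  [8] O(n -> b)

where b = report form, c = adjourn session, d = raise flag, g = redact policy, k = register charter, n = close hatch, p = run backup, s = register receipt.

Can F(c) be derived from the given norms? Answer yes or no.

Premise 5 is O(not c -> p); even if O(p) held, inferring O(not c) would be affirming the consequent — invalid.
No other premise forces O(not c). An ideal world satisfying every premise can still have c true, so F(c) is not derivable.

No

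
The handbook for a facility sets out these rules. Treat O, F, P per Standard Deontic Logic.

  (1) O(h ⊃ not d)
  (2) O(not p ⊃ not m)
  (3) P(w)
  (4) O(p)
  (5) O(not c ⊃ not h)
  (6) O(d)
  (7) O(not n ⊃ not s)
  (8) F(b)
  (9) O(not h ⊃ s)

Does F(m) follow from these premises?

No

Premise 2 is O(not p ⊃ not m), but O(not p) is not derivable from the premises, so it does not yield O(not m).
No other premise forces O(not m). An ideal world satisfying every premise can still have m true, so F(m) is not derivable.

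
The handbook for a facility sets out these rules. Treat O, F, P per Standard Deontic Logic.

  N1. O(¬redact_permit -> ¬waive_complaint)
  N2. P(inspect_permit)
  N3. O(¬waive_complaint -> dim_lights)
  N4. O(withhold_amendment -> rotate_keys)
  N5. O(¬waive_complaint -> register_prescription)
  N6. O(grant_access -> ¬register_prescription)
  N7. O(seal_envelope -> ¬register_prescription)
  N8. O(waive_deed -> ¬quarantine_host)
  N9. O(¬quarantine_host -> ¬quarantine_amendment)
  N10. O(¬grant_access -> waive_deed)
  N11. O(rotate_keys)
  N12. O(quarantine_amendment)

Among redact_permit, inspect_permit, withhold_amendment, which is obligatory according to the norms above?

Premise 12 gives O(quarantine_amendment).
The contrapositive of premise 9 (O(¬quarantine_host -> ¬quarantine_amendment)) is O(quarantine_amendment -> quarantine_host), and O(quarantine_amendment) is already established, so O(quarantine_host).
Premise 8 is O(waive_deed -> ¬quarantine_host); contrapositively O(quarantine_host -> ¬waive_deed). Since O(quarantine_host) holds, K gives O(¬waive_deed).
Premise 10, O(¬grant_access -> waive_deed), contraposes to O(¬waive_deed -> grant_access); with O(¬waive_deed) we get O(grant_access).
Applying K to premise 6 (O(grant_access -> ¬register_prescription)) and O(grant_access) yields O(¬register_prescription).
The contrapositive of premise 5 (O(¬waive_complaint -> register_prescription)) is O(¬register_prescription -> waive_complaint), and O(¬register_prescription) is already established, so O(waive_complaint).
The contrapositive of premise 1 (O(¬redact_permit -> ¬waive_complaint)) is O(waive_complaint -> redact_permit), and O(waive_complaint) is already established, so O(redact_permit).
So O(redact_permit) holds — redact_permit is obligatory. None of the other listed options is made obligatory by any chain of premises.

redact_permit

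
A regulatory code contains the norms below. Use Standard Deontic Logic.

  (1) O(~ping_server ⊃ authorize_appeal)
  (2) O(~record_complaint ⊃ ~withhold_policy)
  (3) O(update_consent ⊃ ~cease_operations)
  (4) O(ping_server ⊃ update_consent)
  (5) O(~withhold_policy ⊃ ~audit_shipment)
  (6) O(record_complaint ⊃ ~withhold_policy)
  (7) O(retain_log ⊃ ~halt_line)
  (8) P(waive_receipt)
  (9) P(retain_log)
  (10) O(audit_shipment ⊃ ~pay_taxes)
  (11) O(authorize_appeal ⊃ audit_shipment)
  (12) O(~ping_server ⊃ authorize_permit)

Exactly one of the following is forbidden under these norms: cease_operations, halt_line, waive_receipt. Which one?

cease_operations

Premises 6 and 2 cover both cases: O(record_complaint ⊃ ~withhold_policy) and O(~record_complaint ⊃ ~withhold_policy). Since record_complaint ∨ ~record_complaint is a tautology, O(~withhold_policy) follows.
Applying K to premise 5 (O(~withhold_policy ⊃ ~audit_shipment)) and O(~withhold_policy) yields O(~audit_shipment).
Premise 11, O(authorize_appeal ⊃ audit_shipment), contraposes to O(~audit_shipment ⊃ ~authorize_appeal); with O(~audit_shipment) we get O(~authorize_appeal).
Premise 1, O(~ping_server ⊃ authorize_appeal), contraposes to O(~authorize_appeal ⊃ ping_server); with O(~authorize_appeal) we get O(ping_server).
With premise 4, O(ping_server ⊃ update_consent), the K-axiom yields O(update_consent).
From O(update_consent) and premise 3, O(update_consent ⊃ ~cease_operations), we obtain O(~cease_operations).
So O(~cease_operations) holds, i.e. cease_operations is forbidden. None of the other listed options is forbidden under the premises.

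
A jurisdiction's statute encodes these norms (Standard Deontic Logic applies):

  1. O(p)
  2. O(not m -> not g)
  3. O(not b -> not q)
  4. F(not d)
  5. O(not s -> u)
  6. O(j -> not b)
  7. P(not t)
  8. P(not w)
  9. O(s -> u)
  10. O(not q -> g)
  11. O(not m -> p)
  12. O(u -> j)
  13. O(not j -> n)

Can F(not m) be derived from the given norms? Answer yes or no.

Premises 5 and 9 are O(not s -> u) and O(s -> u); every ideal world satisfies not s or s, so in either case u holds — hence O(u).
Premise 12 is O(u -> j); since O(u), deontic closure gives O(j).
Premise 6 is O(j -> not b); since O(j), deontic closure gives O(not b).
With premise 3, O(not b -> not q), the K-axiom yields O(not q).
Applying K to premise 10 (O(not q -> g)) and O(not q) yields O(g).
Premise 2 is O(not m -> not g); contrapositively O(g -> m). Since O(g) holds, K gives O(m).
Premises 1, 4, 7, 8, 11, 13 do not contribute to this derivation.
So O(m) holds, i.e. F(not m). The claim follows.

Yes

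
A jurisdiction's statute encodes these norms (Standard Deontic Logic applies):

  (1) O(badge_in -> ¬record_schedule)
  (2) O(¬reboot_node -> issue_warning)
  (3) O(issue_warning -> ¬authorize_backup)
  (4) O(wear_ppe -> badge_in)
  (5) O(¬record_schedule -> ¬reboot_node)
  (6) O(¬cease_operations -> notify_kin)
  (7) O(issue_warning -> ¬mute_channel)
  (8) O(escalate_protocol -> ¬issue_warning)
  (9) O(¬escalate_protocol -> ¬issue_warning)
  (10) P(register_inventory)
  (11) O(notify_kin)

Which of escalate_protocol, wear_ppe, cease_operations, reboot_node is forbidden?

Premises 8 and 9 are O(escalate_protocol -> ¬issue_warning) and O(¬escalate_protocol -> ¬issue_warning); every ideal world satisfies escalate_protocol or ¬escalate_protocol, so in either case ¬issue_warning holds — hence O(¬issue_warning).
Premise 2, O(¬reboot_node -> issue_warning), contraposes to O(¬issue_warning -> reboot_node); with O(¬issue_warning) we get O(reboot_node).
Premise 5 is O(¬record_schedule -> ¬reboot_node); contrapositively O(reboot_node -> record_schedule). Since O(reboot_node) holds, K gives O(record_schedule).
Premise 1 is O(badge_in -> ¬record_schedule); contrapositively O(record_schedule -> ¬badge_in). Since O(record_schedule) holds, K gives O(¬badge_in).
Premise 4, O(wear_ppe -> badge_in), contraposes to O(¬badge_in -> ¬wear_ppe); with O(¬badge_in) we get O(¬wear_ppe).
So O(¬wear_ppe) holds, i.e. wear_ppe is forbidden. None of the other listed options is forbidden under the premises.

wear_ppe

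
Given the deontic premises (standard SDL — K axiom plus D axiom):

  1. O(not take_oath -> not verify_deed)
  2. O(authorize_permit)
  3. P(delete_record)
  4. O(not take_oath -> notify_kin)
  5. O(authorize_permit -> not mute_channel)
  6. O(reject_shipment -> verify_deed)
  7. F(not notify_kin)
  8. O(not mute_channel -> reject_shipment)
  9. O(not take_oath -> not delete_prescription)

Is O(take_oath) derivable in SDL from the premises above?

Yes

Premise 2 states O(authorize_permit) outright.
Premise 5 is O(authorize_permit -> not mute_channel); since O(authorize_permit), deontic closure gives O(not mute_channel).
Premise 8 is O(not mute_channel -> reject_shipment); since O(not mute_channel), deontic closure gives O(reject_shipment).
Applying K to premise 6 (O(reject_shipment -> verify_deed)) and O(reject_shipment) yields O(verify_deed).
The contrapositive of premise 1 (O(not take_oath -> not verify_deed)) is O(verify_deed -> take_oath), and O(verify_deed) is already established, so O(take_oath).
Premises 3, 4, 7, 9 do not contribute to this derivation.
So O(take_oath) follows.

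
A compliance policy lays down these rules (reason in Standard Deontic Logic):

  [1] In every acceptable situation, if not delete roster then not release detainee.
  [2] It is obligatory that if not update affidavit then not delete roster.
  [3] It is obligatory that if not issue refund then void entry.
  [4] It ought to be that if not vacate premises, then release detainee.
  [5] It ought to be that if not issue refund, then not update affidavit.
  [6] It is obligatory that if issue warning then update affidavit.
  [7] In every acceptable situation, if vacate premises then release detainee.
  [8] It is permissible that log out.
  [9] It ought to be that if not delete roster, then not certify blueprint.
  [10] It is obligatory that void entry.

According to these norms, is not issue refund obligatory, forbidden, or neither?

By case analysis on vacate_premises: premise 7 gives O(vacate_premises → release_detainee) and premise 4 gives O(¬vacate_premises → release_detainee), so O(release_detainee) either way.
Premise 1 is O(¬delete_roster → ¬release_detainee); contrapositively O(release_detainee → delete_roster). Since O(release_detainee) holds, K gives O(delete_roster).
Premise 2 is O(¬update_affidavit → ¬delete_roster); contrapositively O(delete_roster → update_affidavit). Since O(delete_roster) holds, K gives O(update_affidavit).
Premise 5, O(¬issue_refund → ¬update_affidavit), contraposes to O(update_affidavit → issue_refund); with O(update_affidavit) we get O(issue_refund).
Premises 3, 6, 8, 9, 10 do not contribute to this derivation.
Thus O(issue_refund), which is F(¬issue_refund): ¬issue_refund is forbidden.

Forbidden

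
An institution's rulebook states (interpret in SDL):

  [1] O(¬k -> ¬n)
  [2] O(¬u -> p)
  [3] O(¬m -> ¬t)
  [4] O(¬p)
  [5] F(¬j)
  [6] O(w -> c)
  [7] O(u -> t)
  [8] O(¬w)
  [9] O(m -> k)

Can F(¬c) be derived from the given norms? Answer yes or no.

Premise 6 is O(w -> c), but O(w) is not derivable from the premises, so it does not yield O(c).
No other premise forces O(c). An ideal world satisfying every premise can still have ¬c true, so F(¬c) is not derivable.

No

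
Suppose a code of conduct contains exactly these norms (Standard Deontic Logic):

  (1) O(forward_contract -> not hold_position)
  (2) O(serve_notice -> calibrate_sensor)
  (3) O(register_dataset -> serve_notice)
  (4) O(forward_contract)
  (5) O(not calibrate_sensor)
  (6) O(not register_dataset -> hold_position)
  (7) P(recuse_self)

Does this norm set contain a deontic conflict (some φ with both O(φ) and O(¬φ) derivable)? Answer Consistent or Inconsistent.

Inconsistent

From premise 4 we have O(forward_contract).
Premise 1 is O(forward_contract -> not hold_position); since O(forward_contract), deontic closure gives O(not hold_position).
Premise 6, O(not register_dataset -> hold_position), contraposes to O(not hold_position -> register_dataset); with O(not hold_position) we get O(register_dataset).
Applying K to premise 3 (O(register_dataset -> serve_notice)) and O(register_dataset) yields O(serve_notice).
From O(serve_notice) and premise 2, O(serve_notice -> calibrate_sensor), we obtain O(calibrate_sensor).
But premise 5 directly asserts O(not calibrate_sensor).
We now have both O(calibrate_sensor) and O(not calibrate_sensor) — calibrate_sensor is simultaneously obligatory and forbidden, violating the D-axiom.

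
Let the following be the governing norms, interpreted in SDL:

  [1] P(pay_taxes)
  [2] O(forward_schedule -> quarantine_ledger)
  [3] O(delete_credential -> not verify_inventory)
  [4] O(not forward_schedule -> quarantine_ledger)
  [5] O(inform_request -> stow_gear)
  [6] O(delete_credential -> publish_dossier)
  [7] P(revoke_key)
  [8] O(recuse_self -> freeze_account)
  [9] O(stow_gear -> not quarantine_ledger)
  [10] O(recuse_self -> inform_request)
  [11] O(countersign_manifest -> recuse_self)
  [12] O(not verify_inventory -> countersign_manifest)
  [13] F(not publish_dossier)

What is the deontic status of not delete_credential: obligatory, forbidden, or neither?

Premises 4 and 2 are O(not forward_schedule -> quarantine_ledger) and O(forward_schedule -> quarantine_ledger); every ideal world satisfies not forward_schedule or forward_schedule, so in either case quarantine_ledger holds — hence O(quarantine_ledger).
Premise 9 is O(stow_gear -> not quarantine_ledger); contrapositively O(quarantine_ledger -> not stow_gear). Since O(quarantine_ledger) holds, K gives O(not stow_gear).
Premise 5 is O(inform_request -> stow_gear); contrapositively O(not stow_gear -> not inform_request). Since O(not stow_gear) holds, K gives O(not inform_request).
Premise 10, O(recuse_self -> inform_request), contraposes to O(not inform_request -> not recuse_self); with O(not inform_request) we get O(not recuse_self).
Premise 11 is O(countersign_manifest -> recuse_self); contrapositively O(not recuse_self -> not countersign_manifest). Since O(not recuse_self) holds, K gives O(not countersign_manifest).
Premise 12, O(not verify_inventory -> countersign_manifest), contraposes to O(not countersign_manifest -> verify_inventory); with O(not countersign_manifest) we get O(verify_inventory).
The contrapositive of premise 3 (O(delete_credential -> not verify_inventory)) is O(verify_inventory -> not delete_credential), and O(verify_inventory) is already established, so O(not delete_credential).
Premises 1, 6, 7, 8, 13 do not contribute to this derivation.
Hence not delete_credential is obligatory.

Obligatory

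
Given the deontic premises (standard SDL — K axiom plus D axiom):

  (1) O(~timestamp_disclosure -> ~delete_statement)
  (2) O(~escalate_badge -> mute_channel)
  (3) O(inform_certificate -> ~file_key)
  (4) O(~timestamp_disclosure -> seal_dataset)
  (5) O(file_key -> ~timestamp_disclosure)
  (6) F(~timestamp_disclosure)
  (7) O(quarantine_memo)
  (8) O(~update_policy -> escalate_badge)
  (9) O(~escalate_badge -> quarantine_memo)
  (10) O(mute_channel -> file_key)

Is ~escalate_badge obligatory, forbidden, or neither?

Forbidden

Premise 6, F(~timestamp_disclosure), is equivalent to O(timestamp_disclosure).
Premise 5, O(file_key -> ~timestamp_disclosure), contraposes to O(timestamp_disclosure -> ~file_key); with O(timestamp_disclosure) we get O(~file_key).
Premise 10 is O(mute_channel -> file_key); contrapositively O(~file_key -> ~mute_channel). Since O(~file_key) holds, K gives O(~mute_channel).
Premise 2 is O(~escalate_badge -> mute_channel); contrapositively O(~mute_channel -> escalate_badge). Since O(~mute_channel) holds, K gives O(escalate_badge).
Premises 1, 3, 4, 7, 8, 9 do not contribute to this derivation.
Thus O(escalate_badge), which is F(~escalate_badge): ~escalate_badge is forbidden.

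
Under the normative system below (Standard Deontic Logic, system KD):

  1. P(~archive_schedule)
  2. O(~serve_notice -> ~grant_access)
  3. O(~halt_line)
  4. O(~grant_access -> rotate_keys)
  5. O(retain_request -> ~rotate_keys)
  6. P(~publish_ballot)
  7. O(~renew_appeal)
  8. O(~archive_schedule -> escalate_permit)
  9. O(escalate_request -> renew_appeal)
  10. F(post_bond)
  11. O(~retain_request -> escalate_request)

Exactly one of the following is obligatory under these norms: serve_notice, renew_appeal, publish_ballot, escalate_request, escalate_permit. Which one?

serve_notice

Premise 7 states O(~renew_appeal) outright.
The contrapositive of premise 9 (O(escalate_request -> renew_appeal)) is O(~renew_appeal -> ~escalate_request), and O(~renew_appeal) is already established, so O(~escalate_request).
The contrapositive of premise 11 (O(~retain_request -> escalate_request)) is O(~escalate_request -> retain_request), and O(~escalate_request) is already established, so O(retain_request).
Applying K to premise 5 (O(retain_request -> ~rotate_keys)) and O(retain_request) yields O(~rotate_keys).
The contrapositive of premise 4 (O(~grant_access -> rotate_keys)) is O(~rotate_keys -> grant_access), and O(~rotate_keys) is already established, so O(grant_access).
The contrapositive of premise 2 (O(~serve_notice -> ~grant_access)) is O(grant_access -> serve_notice), and O(grant_access) is already established, so O(serve_notice).
So O(serve_notice) holds — serve_notice is obligatory. None of the other listed options is made obligatory by any chain of premises.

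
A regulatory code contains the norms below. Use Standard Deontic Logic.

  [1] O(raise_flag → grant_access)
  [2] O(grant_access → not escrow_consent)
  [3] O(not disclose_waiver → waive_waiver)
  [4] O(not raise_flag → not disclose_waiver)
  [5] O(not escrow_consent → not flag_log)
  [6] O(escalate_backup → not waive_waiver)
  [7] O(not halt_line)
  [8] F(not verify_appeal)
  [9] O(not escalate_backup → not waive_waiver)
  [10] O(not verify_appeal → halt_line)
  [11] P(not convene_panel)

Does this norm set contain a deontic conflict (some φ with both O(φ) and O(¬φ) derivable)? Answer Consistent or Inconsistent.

Consistent

Premise 10 is O(not verify_appeal → halt_line), but O(not verify_appeal) is not derivable from the premises, so it does not yield O(halt_line).
So O(halt_line) is not derivable, and the apparent clash with O(not halt_line) does not arise.
A world satisfying every obligation exists (e.g. convene_panel=false, disclose_waiver=true, escalate_backup=false, escrow_consent=false, flag_log=false, grant_access=true, halt_line=false, raise_flag=true, verify_appeal=true, waive_waiver=false); no atom is both obligatory and forbidden, so the set is consistent.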